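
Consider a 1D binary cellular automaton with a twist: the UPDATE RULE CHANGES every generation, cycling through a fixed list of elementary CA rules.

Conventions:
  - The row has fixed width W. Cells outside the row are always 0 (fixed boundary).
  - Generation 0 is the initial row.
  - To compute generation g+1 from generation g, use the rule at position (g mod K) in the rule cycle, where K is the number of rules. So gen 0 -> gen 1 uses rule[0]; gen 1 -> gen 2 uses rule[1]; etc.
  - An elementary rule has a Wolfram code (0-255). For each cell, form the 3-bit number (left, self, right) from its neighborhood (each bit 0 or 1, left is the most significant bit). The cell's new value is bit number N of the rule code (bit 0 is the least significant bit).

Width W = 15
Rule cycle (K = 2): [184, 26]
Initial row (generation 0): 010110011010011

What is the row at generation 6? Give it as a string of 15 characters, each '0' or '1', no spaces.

Answer: 101010100000000

Derivation:
Gen 0: 010110011010011
Gen 1 (rule 184): 001101010101010
Gen 2 (rule 26): 011000000000001
Gen 3 (rule 184): 010100000000000
Gen 4 (rule 26): 100010000000000
Gen 5 (rule 184): 010001000000000
Gen 6 (rule 26): 101010100000000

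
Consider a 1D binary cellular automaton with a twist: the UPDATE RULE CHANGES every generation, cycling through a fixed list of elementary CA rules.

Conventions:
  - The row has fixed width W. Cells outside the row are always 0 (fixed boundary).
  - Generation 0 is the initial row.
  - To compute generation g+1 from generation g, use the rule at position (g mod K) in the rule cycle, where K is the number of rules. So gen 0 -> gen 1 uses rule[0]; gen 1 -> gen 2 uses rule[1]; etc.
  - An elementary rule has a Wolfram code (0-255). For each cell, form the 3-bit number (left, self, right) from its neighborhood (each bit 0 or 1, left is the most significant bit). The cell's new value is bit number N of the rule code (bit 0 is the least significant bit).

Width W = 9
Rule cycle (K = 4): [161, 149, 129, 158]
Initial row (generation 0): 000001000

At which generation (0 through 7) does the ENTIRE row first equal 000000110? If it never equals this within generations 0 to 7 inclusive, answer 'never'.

Gen 0: 000001000
Gen 1 (rule 161): 111100011
Gen 2 (rule 149): 011011000
Gen 3 (rule 129): 000000011
Gen 4 (rule 158): 000000110
Gen 5 (rule 161): 111110000
Gen 6 (rule 149): 011101111
Gen 7 (rule 129): 001000110

Answer: 4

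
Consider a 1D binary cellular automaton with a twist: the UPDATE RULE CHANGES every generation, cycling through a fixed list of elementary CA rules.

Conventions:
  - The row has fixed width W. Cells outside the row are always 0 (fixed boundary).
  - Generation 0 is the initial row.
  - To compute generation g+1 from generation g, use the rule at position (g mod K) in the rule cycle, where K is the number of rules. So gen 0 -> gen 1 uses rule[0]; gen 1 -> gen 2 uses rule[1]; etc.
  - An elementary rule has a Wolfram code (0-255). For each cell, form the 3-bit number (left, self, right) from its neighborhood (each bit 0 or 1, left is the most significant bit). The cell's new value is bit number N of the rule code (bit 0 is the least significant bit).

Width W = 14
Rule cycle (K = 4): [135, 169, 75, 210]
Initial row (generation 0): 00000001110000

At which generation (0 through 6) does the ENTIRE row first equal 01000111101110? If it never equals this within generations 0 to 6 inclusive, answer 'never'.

Answer: never

Derivation:
Gen 0: 00000001110000
Gen 1 (rule 135): 11111110100111
Gen 2 (rule 169): 11111101000110
Gen 3 (rule 75): 10000100011110
Gen 4 (rule 210): 01001010101111
Gen 5 (rule 135): 11011010100110
Gen 6 (rule 169): 10110101000100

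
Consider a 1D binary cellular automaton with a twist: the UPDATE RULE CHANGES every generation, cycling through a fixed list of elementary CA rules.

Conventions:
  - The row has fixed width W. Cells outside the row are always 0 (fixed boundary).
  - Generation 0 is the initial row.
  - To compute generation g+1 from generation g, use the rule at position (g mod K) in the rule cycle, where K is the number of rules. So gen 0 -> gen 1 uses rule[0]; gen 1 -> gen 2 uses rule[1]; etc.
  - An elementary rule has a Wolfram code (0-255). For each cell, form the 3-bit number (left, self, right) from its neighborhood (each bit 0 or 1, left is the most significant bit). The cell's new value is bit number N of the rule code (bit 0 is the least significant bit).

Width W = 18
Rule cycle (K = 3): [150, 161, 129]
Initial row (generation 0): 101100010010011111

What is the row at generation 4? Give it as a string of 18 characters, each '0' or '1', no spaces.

Gen 0: 101100010010011111
Gen 1 (rule 150): 100010111111101110
Gen 2 (rule 161): 001001011111010100
Gen 3 (rule 129): 100000001110000001
Gen 4 (rule 150): 110000010101000011

Answer: 110000010101000011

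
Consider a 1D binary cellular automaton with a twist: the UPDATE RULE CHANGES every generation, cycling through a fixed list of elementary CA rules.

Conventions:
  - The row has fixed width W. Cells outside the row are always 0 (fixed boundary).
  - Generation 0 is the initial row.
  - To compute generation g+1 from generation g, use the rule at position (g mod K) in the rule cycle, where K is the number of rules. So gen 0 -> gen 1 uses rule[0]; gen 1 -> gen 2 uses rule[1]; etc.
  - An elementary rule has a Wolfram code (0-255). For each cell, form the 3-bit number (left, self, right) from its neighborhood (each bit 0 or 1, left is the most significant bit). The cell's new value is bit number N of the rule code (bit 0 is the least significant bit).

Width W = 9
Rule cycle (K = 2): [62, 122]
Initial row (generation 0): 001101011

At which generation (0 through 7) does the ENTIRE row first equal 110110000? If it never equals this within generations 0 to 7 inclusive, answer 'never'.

Answer: 7

Derivation:
Gen 0: 001101011
Gen 1 (rule 62): 011011110
Gen 2 (rule 122): 111110011
Gen 3 (rule 62): 100001110
Gen 4 (rule 122): 010011011
Gen 5 (rule 62): 111110110
Gen 6 (rule 122): 100011111
Gen 7 (rule 62): 110110000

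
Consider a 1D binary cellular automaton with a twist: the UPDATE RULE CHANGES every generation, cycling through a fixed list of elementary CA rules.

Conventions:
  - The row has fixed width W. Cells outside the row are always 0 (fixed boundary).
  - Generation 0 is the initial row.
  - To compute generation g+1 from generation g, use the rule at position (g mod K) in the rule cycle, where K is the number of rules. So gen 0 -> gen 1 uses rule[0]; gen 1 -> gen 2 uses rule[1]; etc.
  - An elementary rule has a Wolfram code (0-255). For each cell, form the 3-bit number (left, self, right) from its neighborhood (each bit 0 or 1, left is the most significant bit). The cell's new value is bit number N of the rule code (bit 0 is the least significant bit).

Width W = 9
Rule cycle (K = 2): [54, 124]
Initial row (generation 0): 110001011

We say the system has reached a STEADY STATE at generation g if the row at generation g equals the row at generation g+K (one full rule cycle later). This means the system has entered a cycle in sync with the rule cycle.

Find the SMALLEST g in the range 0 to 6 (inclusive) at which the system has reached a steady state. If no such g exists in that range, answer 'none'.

Answer: none

Derivation:
Gen 0: 110001011
Gen 1 (rule 54): 001011100
Gen 2 (rule 124): 001110110
Gen 3 (rule 54): 010001001
Gen 4 (rule 124): 011001101
Gen 5 (rule 54): 100110011
Gen 6 (rule 124): 110111011
Gen 7 (rule 54): 001000100
Gen 8 (rule 124): 001100110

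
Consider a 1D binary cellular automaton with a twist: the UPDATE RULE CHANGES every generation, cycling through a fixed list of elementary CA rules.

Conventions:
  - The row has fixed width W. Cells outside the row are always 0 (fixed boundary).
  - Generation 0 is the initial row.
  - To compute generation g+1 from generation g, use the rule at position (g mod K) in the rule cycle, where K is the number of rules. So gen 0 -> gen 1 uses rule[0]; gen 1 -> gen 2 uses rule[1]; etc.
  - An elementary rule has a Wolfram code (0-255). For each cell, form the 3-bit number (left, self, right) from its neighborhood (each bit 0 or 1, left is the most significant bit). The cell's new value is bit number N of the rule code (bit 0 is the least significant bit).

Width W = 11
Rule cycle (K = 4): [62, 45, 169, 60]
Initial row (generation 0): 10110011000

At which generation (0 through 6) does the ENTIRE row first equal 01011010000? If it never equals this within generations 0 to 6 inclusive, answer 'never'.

Answer: never

Derivation:
Gen 0: 10110011000
Gen 1 (rule 62): 11101110100
Gen 2 (rule 45): 10011001101
Gen 3 (rule 169): 00010001010
Gen 4 (rule 60): 00011001111
Gen 5 (rule 62): 00110111000
Gen 6 (rule 45): 10101100011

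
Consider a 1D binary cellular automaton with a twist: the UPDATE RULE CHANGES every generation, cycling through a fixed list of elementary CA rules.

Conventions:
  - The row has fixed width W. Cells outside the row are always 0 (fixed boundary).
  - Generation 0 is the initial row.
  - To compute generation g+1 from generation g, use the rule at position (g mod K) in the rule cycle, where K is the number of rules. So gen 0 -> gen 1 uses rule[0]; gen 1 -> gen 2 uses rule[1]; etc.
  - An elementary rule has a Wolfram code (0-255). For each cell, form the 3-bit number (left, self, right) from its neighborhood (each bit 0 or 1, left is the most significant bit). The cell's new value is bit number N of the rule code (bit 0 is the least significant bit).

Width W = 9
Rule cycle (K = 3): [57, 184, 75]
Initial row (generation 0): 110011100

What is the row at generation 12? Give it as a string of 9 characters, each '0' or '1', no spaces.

Answer: 100000000

Derivation:
Gen 0: 110011100
Gen 1 (rule 57): 101010011
Gen 2 (rule 184): 010101010
Gen 3 (rule 75): 100000000
Gen 4 (rule 57): 011111111
Gen 5 (rule 184): 011111110
Gen 6 (rule 75): 110000010
Gen 7 (rule 57): 101111001
Gen 8 (rule 184): 011110100
Gen 9 (rule 75): 110010001
Gen 10 (rule 57): 101001100
Gen 11 (rule 184): 010101010
Gen 12 (rule 75): 100000000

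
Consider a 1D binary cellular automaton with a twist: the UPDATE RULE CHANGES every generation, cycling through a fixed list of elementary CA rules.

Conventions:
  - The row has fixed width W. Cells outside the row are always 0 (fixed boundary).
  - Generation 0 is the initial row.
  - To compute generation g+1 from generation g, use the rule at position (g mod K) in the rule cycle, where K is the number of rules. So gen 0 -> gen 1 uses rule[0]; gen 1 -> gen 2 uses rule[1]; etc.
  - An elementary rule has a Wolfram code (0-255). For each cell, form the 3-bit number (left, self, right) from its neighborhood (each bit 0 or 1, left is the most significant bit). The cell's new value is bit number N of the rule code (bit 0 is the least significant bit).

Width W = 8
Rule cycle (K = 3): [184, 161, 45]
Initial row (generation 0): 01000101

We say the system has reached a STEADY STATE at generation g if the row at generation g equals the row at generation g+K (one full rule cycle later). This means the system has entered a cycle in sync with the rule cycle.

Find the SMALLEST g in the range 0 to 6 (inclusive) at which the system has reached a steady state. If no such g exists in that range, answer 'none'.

Gen 0: 01000101
Gen 1 (rule 184): 00100010
Gen 2 (rule 161): 10001000
Gen 3 (rule 45): 10101011
Gen 4 (rule 184): 01010110
Gen 5 (rule 161): 00101000
Gen 6 (rule 45): 10111011
Gen 7 (rule 184): 01110110
Gen 8 (rule 161): 00101000
Gen 9 (rule 45): 10111011

Answer: 5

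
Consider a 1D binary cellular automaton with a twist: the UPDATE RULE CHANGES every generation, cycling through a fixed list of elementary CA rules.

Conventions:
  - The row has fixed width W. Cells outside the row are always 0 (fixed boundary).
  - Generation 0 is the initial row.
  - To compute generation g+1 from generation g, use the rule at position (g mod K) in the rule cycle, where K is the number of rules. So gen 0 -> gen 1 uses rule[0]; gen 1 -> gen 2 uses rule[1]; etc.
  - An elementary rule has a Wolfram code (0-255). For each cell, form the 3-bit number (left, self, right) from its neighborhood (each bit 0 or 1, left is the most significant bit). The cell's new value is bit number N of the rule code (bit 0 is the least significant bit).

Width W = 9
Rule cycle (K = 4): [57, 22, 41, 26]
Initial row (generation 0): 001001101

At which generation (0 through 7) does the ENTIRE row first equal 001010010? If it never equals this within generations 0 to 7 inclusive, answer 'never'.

Gen 0: 001001101
Gen 1 (rule 57): 100101010
Gen 2 (rule 22): 111101011
Gen 3 (rule 41): 100010110
Gen 4 (rule 26): 010100101
Gen 5 (rule 57): 001010010
Gen 6 (rule 22): 011011111
Gen 7 (rule 41): 010110000

Answer: 5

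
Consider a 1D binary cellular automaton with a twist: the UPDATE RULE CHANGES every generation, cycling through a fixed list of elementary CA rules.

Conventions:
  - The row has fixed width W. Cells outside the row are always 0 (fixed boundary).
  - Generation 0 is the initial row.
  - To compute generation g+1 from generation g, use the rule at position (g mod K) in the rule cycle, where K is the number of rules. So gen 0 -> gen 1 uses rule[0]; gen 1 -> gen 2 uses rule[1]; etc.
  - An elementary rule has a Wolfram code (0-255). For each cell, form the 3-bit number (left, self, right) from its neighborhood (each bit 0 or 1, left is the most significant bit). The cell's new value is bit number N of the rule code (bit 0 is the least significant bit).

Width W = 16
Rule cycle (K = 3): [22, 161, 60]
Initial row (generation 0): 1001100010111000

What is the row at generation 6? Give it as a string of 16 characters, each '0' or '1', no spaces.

Gen 0: 1001100010111000
Gen 1 (rule 22): 1110010110000100
Gen 2 (rule 161): 0100001000110001
Gen 3 (rule 60): 0110001100101001
Gen 4 (rule 22): 1001010011101111
Gen 5 (rule 161): 0000100001010110
Gen 6 (rule 60): 0000110001111101

Answer: 0000110001111101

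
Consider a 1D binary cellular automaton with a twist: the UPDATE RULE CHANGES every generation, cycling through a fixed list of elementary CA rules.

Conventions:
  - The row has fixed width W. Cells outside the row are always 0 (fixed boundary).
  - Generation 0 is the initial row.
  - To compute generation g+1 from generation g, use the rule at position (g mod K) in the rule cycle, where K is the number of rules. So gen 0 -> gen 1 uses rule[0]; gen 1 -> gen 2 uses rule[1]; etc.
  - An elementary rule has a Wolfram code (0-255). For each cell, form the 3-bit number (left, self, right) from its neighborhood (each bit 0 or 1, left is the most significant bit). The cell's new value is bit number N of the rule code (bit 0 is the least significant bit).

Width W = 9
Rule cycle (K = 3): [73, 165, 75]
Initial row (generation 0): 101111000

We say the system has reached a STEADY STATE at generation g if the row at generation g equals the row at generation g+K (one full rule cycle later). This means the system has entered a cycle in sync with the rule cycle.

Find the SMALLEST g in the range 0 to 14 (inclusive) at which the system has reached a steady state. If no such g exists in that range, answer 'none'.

Answer: 13

Derivation:
Gen 0: 101111000
Gen 1 (rule 73): 001001011
Gen 2 (rule 165): 101001100
Gen 3 (rule 75): 000011101
Gen 4 (rule 73): 111010100
Gen 5 (rule 165): 010111101
Gen 6 (rule 75): 100100100
Gen 7 (rule 73): 000000001
Gen 8 (rule 165): 111111101
Gen 9 (rule 75): 100000100
Gen 10 (rule 73): 001110001
Gen 11 (rule 165): 100100101
Gen 12 (rule 75): 001001000
Gen 13 (rule 73): 100000011
Gen 14 (rule 165): 101111000
Gen 15 (rule 75): 001001011
Gen 16 (rule 73): 100000011
Gen 17 (rule 165): 101111000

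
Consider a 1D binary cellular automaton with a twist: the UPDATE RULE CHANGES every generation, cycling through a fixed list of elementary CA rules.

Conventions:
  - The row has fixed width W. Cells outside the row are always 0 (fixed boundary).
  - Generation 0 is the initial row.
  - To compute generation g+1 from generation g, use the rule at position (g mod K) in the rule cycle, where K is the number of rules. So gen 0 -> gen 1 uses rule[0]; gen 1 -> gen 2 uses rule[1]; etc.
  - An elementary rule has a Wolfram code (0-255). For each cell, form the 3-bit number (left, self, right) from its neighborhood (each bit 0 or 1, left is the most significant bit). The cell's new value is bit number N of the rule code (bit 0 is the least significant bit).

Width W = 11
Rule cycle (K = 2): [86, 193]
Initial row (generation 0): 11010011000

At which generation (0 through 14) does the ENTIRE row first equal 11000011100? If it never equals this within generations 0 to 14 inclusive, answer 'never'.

Gen 0: 11010011000
Gen 1 (rule 86): 01011101100
Gen 2 (rule 193): 00001100101
Gen 3 (rule 86): 00010111101
Gen 4 (rule 193): 11000011100
Gen 5 (rule 86): 01100100110
Gen 6 (rule 193): 00100000010
Gen 7 (rule 86): 01110000111
Gen 8 (rule 193): 00110110011
Gen 9 (rule 86): 01010011101
Gen 10 (rule 193): 00000001100
Gen 11 (rule 86): 00000010110
Gen 12 (rule 193): 11111000010
Gen 13 (rule 86): 00001100111
Gen 14 (rule 193): 11100100011

Answer: 4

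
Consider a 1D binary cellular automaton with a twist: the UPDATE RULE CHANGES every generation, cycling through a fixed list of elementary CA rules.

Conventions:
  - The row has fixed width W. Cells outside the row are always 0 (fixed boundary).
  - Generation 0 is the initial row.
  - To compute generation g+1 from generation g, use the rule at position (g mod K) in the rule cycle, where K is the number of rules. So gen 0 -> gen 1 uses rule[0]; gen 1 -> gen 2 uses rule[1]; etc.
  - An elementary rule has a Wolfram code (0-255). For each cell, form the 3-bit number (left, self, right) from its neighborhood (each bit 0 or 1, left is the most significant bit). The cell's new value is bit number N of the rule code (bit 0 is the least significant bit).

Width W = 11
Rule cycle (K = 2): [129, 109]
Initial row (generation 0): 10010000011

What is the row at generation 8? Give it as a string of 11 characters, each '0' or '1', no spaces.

Answer: 01101101011

Derivation:
Gen 0: 10010000011
Gen 1 (rule 129): 00000111000
Gen 2 (rule 109): 11110101011
Gen 3 (rule 129): 01100000000
Gen 4 (rule 109): 01101111111
Gen 5 (rule 129): 00000111110
Gen 6 (rule 109): 11110100010
Gen 7 (rule 129): 01100001000
Gen 8 (rule 109): 01101101011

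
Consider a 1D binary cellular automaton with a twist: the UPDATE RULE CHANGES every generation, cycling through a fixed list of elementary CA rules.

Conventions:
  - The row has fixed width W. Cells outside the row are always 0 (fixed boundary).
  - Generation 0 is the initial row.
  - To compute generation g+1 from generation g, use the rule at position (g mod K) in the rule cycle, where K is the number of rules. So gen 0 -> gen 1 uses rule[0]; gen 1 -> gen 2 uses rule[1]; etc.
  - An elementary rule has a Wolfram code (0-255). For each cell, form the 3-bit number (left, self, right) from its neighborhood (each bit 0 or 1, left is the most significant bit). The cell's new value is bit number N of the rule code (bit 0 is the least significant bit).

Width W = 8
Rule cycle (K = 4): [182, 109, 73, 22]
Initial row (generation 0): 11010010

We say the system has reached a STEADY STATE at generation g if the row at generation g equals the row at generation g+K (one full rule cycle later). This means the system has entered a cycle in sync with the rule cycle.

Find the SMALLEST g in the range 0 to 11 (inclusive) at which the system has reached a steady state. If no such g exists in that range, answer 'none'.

Gen 0: 11010010
Gen 1 (rule 182): 00111111
Gen 2 (rule 109): 10100001
Gen 3 (rule 73): 00001100
Gen 4 (rule 22): 00010010
Gen 5 (rule 182): 00111111
Gen 6 (rule 109): 10100001
Gen 7 (rule 73): 00001100
Gen 8 (rule 22): 00010010
Gen 9 (rule 182): 00111111
Gen 10 (rule 109): 10100001
Gen 11 (rule 73): 00001100
Gen 12 (rule 22): 00010010
Gen 13 (rule 182): 00111111
Gen 14 (rule 109): 10100001
Gen 15 (rule 73): 00001100

Answer: 1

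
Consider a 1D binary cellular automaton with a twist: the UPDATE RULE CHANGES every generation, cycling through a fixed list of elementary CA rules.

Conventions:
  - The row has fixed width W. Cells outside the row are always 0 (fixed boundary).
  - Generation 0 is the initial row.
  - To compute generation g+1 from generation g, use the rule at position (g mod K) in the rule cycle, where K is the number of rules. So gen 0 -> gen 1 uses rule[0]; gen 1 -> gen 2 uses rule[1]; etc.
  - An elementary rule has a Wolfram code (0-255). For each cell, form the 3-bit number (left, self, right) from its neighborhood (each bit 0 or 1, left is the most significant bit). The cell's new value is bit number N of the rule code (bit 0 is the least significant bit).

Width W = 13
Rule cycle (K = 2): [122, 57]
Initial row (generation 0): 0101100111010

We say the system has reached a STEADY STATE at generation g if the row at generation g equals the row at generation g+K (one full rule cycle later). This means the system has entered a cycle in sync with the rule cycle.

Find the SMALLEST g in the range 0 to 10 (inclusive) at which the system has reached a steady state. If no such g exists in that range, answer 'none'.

Gen 0: 0101100111010
Gen 1 (rule 122): 1011111101101
Gen 2 (rule 57): 0110000011010
Gen 3 (rule 122): 1111000111101
Gen 4 (rule 57): 1000110100010
Gen 5 (rule 122): 0101111010101
Gen 6 (rule 57): 0011000101010
Gen 7 (rule 122): 0111101010101
Gen 8 (rule 57): 0100010101010
Gen 9 (rule 122): 1010101010101
Gen 10 (rule 57): 0101010101010
Gen 11 (rule 122): 1010101010101
Gen 12 (rule 57): 0101010101010

Answer: 9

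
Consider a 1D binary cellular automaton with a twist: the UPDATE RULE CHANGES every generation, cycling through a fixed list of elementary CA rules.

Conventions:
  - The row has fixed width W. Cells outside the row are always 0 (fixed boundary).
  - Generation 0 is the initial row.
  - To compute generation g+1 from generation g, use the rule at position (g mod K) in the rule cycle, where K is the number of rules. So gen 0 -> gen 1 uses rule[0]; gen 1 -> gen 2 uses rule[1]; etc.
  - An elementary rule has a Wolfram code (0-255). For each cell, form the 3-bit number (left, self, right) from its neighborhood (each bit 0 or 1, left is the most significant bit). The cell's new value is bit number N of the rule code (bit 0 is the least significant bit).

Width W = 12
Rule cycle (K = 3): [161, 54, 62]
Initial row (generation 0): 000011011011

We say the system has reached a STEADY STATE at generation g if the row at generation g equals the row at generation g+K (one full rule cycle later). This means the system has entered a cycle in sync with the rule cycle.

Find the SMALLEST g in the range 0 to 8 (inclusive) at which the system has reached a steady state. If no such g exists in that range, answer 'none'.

Gen 0: 000011011011
Gen 1 (rule 161): 111000100100
Gen 2 (rule 54): 000101111110
Gen 3 (rule 62): 001111000001
Gen 4 (rule 161): 100110011100
Gen 5 (rule 54): 111001100010
Gen 6 (rule 62): 100111010111
Gen 7 (rule 161): 000010101010
Gen 8 (rule 54): 000111111111
Gen 9 (rule 62): 001100000000
Gen 10 (rule 161): 100001111111
Gen 11 (rule 54): 110010000000

Answer: none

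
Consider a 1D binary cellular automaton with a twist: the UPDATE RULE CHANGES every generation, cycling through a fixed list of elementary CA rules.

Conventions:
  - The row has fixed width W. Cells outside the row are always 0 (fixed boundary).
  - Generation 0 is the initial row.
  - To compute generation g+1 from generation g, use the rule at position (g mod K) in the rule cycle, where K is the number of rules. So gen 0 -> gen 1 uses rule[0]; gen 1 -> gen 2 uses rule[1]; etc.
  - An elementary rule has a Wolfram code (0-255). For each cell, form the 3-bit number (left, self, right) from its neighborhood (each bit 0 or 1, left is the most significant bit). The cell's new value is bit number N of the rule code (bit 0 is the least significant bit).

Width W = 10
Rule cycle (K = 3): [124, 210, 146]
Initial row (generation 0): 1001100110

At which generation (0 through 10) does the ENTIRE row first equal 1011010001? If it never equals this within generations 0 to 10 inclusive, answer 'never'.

Answer: never

Derivation:
Gen 0: 1001100110
Gen 1 (rule 124): 1101110111
Gen 2 (rule 210): 0100110011
Gen 3 (rule 146): 1011001100
Gen 4 (rule 124): 1111101110
Gen 5 (rule 210): 0111100111
Gen 6 (rule 146): 1011011010
Gen 7 (rule 124): 1111111111
Gen 8 (rule 210): 0111111111
Gen 9 (rule 146): 1011111110
Gen 10 (rule 124): 1110000011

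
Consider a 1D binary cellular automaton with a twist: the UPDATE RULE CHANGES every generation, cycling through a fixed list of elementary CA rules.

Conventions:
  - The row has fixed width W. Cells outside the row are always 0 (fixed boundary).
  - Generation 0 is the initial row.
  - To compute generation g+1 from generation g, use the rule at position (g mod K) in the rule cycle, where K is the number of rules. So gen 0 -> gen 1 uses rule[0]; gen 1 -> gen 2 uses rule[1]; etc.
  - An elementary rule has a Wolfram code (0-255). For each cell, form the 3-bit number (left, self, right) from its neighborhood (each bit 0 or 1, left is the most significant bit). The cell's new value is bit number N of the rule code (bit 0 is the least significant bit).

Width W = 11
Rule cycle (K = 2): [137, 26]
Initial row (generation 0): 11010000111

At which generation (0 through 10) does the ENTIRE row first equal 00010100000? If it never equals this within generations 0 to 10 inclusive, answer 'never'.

Gen 0: 11010000111
Gen 1 (rule 137): 10000110110
Gen 2 (rule 26): 01001100101
Gen 3 (rule 137): 00001000000
Gen 4 (rule 26): 00010100000
Gen 5 (rule 137): 11000001111
Gen 6 (rule 26): 10100011000
Gen 7 (rule 137): 00001010011
Gen 8 (rule 26): 00010001110
Gen 9 (rule 137): 11000101100
Gen 10 (rule 26): 10101001010

Answer: 4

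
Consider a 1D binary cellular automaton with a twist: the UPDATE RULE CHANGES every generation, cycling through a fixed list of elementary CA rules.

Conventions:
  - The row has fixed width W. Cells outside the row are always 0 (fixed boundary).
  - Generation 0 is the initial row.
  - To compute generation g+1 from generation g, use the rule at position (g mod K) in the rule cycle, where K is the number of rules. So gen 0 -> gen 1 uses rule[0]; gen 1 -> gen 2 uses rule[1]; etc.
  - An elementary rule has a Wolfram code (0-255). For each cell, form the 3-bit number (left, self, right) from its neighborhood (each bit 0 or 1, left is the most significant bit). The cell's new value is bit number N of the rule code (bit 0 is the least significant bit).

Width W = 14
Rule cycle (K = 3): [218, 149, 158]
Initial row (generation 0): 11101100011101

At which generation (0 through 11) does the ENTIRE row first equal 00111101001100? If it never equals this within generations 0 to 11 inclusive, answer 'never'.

Gen 0: 11101100011101
Gen 1 (rule 218): 11101110111100
Gen 2 (rule 149): 01000100011011
Gen 3 (rule 158): 11101110110010
Gen 4 (rule 218): 11101110111101
Gen 5 (rule 149): 01000100011001
Gen 6 (rule 158): 11101110110111
Gen 7 (rule 218): 11101110110111
Gen 8 (rule 149): 01000100000010
Gen 9 (rule 158): 11101110000111
Gen 10 (rule 218): 11101111001111
Gen 11 (rule 149): 01000110100110

Answer: never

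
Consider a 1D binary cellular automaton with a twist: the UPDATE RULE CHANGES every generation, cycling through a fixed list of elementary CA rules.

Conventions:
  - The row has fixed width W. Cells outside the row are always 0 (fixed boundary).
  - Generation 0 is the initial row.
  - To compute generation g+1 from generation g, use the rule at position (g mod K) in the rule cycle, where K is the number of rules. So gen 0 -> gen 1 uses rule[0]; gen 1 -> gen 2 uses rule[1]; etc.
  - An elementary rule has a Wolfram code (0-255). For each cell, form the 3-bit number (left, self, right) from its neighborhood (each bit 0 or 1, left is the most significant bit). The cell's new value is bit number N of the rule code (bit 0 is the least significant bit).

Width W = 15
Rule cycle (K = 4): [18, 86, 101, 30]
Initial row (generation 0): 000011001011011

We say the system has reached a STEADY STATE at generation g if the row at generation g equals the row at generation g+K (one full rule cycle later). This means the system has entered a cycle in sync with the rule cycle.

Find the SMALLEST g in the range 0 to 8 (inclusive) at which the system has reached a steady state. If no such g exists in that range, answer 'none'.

Answer: none

Derivation:
Gen 0: 000011001011011
Gen 1 (rule 18): 000100110000000
Gen 2 (rule 86): 001111011000000
Gen 3 (rule 101): 100001101011111
Gen 4 (rule 30): 110011001010000
Gen 5 (rule 18): 001100110001000
Gen 6 (rule 86): 010111011011100
Gen 7 (rule 101): 011001101100101
Gen 8 (rule 30): 110111001011101
Gen 9 (rule 18): 000000110000000
Gen 10 (rule 86): 000001011000000
Gen 11 (rule 101): 111101101011111
Gen 12 (rule 30): 100001001010000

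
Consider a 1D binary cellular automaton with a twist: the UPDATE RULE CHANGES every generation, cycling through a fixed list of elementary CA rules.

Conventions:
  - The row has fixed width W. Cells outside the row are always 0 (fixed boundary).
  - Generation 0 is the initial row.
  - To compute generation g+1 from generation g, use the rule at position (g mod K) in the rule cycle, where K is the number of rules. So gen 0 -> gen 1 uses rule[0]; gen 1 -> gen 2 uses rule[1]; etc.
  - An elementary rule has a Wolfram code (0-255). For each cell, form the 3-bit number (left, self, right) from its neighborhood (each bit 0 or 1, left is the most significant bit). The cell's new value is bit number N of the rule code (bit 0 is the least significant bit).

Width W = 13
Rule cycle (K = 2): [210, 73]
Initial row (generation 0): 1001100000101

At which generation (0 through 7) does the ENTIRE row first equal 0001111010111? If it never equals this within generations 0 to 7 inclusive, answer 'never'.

Gen 0: 1001100000101
Gen 1 (rule 210): 0110110001000
Gen 2 (rule 73): 0110110100011
Gen 3 (rule 210): 1010010010101
Gen 4 (rule 73): 0000000000000
Gen 5 (rule 210): 0000000000000
Gen 6 (rule 73): 1111111111111
Gen 7 (rule 210): 0111111111111

Answer: never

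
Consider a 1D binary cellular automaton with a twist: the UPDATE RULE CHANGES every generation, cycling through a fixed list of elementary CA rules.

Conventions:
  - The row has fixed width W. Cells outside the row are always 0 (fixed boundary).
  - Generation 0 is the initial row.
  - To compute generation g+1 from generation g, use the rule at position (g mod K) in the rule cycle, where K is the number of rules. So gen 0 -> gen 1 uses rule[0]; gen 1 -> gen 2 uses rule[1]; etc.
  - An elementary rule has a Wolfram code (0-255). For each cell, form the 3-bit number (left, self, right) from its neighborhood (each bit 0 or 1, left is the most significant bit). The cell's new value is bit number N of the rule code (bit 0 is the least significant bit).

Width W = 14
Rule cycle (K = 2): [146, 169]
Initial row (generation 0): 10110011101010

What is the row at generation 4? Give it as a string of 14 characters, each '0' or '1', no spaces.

Gen 0: 10110011101010
Gen 1 (rule 146): 00001101000001
Gen 2 (rule 169): 11101010011100
Gen 3 (rule 146): 01000001101010
Gen 4 (rule 169): 00011101010100

Answer: 00011101010100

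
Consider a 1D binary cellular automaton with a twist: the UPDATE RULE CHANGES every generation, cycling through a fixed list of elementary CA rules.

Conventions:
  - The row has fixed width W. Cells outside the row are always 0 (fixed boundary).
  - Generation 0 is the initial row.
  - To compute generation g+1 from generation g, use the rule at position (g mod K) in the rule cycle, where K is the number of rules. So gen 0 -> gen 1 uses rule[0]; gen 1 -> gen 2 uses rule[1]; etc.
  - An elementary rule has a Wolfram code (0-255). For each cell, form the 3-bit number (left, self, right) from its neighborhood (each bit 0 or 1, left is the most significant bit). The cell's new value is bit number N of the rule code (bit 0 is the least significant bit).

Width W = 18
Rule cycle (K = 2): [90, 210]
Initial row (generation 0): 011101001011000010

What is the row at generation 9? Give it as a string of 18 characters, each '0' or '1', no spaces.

Gen 0: 011101001011000010
Gen 1 (rule 90): 110100110011100101
Gen 2 (rule 210): 010011011101111000
Gen 3 (rule 90): 101111010101001100
Gen 4 (rule 210): 000111000000110110
Gen 5 (rule 90): 001101100001110111
Gen 6 (rule 210): 010100110010110011
Gen 7 (rule 90): 100011111100111111
Gen 8 (rule 210): 010101111111011111
Gen 9 (rule 90): 100001000001010001

Answer: 100001000001010001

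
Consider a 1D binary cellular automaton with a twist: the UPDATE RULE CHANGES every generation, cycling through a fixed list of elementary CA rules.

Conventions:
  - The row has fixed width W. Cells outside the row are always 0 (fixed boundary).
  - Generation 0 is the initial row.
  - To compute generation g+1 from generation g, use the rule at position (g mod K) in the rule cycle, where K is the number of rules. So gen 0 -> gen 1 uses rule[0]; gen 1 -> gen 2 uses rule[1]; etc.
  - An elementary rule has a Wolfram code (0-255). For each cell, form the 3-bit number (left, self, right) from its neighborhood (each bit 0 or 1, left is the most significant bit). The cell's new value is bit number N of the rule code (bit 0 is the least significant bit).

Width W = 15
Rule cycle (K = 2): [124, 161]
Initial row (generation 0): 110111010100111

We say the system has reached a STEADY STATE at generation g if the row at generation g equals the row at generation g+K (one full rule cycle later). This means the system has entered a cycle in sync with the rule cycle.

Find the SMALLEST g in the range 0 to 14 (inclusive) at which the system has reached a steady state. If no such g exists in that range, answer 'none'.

Answer: none

Derivation:
Gen 0: 110111010100111
Gen 1 (rule 124): 111101111110101
Gen 2 (rule 161): 011010111101010
Gen 3 (rule 124): 011111100111111
Gen 4 (rule 161): 001111000011110
Gen 5 (rule 124): 001001100010011
Gen 6 (rule 161): 100000001000000
Gen 7 (rule 124): 110000001100000
Gen 8 (rule 161): 000111100001111
Gen 9 (rule 124): 000100110001001
Gen 10 (rule 161): 110000000100000
Gen 11 (rule 124): 111000000110000
Gen 12 (rule 161): 010011110000111
Gen 13 (rule 124): 011010011000101
Gen 14 (rule 161): 000100000010010
Gen 15 (rule 124): 000110000011011
Gen 16 (rule 161): 110000111000100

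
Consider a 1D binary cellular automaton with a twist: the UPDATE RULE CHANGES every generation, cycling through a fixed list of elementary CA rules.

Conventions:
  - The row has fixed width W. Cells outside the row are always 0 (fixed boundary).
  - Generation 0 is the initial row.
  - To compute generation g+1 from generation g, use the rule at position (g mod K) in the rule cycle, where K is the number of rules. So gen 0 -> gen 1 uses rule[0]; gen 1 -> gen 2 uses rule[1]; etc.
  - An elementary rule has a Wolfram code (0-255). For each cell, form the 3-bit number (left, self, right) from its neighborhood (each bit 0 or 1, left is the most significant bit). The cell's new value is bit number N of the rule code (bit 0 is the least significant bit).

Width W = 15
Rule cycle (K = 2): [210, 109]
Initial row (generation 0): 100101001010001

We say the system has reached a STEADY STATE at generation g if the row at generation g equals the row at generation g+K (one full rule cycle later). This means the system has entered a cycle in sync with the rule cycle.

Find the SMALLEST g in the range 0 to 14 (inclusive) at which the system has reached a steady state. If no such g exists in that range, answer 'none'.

Gen 0: 100101001010001
Gen 1 (rule 210): 011000110001010
Gen 2 (rule 109): 011010110101110
Gen 3 (rule 210): 101000010000111
Gen 4 (rule 109): 111011010110101
Gen 5 (rule 210): 011001000010000
Gen 6 (rule 109): 011001011010111
Gen 7 (rule 210): 101110001000011
Gen 8 (rule 109): 111010101011011
Gen 9 (rule 210): 011000000001001
Gen 10 (rule 109): 011011111101001
Gen 11 (rule 210): 101001111100110
Gen 12 (rule 109): 111001000100110
Gen 13 (rule 210): 011110101011011
Gen 14 (rule 109): 010011111111111
Gen 15 (rule 210): 101101111111111
Gen 16 (rule 109): 111111000000001

Answer: none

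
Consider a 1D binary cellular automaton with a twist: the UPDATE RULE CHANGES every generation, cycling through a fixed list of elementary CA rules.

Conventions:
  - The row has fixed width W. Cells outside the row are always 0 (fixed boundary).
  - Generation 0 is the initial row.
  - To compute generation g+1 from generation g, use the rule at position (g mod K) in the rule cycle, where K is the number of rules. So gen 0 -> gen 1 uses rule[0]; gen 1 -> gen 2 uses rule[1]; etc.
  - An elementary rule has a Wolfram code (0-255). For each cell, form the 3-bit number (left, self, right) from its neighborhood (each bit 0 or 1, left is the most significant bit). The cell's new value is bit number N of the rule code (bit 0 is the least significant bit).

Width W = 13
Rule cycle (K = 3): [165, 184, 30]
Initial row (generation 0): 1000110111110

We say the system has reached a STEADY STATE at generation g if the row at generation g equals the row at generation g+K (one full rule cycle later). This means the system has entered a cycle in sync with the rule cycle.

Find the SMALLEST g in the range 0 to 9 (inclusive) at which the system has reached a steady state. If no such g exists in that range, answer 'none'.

Gen 0: 1000110111110
Gen 1 (rule 165): 1010001011100
Gen 2 (rule 184): 0101000111010
Gen 3 (rule 30): 1101101100011
Gen 4 (rule 165): 0010010001000
Gen 5 (rule 184): 0001001000100
Gen 6 (rule 30): 0011111101110
Gen 7 (rule 165): 1001111010100
Gen 8 (rule 184): 0101110101010
Gen 9 (rule 30): 1101000101011
Gen 10 (rule 165): 0011010111100
Gen 11 (rule 184): 0010101111010
Gen 12 (rule 30): 0110101000011

Answer: none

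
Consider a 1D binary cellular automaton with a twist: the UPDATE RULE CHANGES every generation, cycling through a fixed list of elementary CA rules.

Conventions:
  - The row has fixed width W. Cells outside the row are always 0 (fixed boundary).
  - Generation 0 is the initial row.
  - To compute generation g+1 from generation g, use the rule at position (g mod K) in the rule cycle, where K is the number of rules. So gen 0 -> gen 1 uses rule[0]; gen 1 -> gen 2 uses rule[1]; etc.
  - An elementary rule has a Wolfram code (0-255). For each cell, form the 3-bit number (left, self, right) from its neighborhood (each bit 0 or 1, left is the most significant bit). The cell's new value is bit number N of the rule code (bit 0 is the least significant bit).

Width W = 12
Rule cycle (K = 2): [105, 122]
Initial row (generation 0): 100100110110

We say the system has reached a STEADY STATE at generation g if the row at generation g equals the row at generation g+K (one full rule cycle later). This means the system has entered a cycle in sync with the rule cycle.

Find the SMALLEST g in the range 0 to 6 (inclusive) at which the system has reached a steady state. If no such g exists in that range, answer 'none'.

Gen 0: 100100110110
Gen 1 (rule 105): 000000111110
Gen 2 (rule 122): 000001100011
Gen 3 (rule 105): 111101101011
Gen 4 (rule 122): 100111110111
Gen 5 (rule 105): 000100011101
Gen 6 (rule 122): 001010110110
Gen 7 (rule 105): 100101111110
Gen 8 (rule 122): 011011000011

Answer: none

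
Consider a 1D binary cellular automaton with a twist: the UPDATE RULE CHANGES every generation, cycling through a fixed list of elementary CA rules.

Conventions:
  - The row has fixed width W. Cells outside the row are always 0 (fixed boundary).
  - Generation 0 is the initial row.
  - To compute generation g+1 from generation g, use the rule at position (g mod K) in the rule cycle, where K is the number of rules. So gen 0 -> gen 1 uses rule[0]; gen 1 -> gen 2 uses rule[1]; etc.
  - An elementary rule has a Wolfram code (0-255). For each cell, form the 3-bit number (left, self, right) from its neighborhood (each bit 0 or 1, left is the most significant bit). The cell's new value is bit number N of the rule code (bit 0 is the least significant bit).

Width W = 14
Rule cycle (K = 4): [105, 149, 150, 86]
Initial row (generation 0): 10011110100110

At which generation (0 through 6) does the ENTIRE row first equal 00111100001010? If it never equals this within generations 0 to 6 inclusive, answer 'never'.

Gen 0: 10011110100110
Gen 1 (rule 105): 00010011000110
Gen 2 (rule 149): 11011000110001
Gen 3 (rule 150): 00000101001011
Gen 4 (rule 86): 00001101111001
Gen 5 (rule 105): 11101111001000
Gen 6 (rule 149): 01000110101111

Answer: never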